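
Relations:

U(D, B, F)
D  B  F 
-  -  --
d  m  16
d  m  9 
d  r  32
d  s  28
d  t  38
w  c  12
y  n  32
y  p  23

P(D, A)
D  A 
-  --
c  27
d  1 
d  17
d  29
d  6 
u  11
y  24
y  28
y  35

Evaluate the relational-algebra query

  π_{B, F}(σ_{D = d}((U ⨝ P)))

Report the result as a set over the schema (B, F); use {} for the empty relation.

Joining U and P on D yields {(d, m, 16, 1), (d, m, 16, 17), (d, m, 16, 29), (d, m, 16, 6), (d, m, 9, 1), (d, m, 9, 17), (d, m, 9, 29), (d, m, 9, 6), (d, r, 32, 1), (d, r, 32, 17), (d, r, 32, 29), (d, r, 32, 6), (d, s, 28, 1), (d, s, 28, 17), (d, s, 28, 29), (d, s, 28, 6), (d, t, 38, 1), (d, t, 38, 17), (d, t, 38, 29), (d, t, 38, 6), (y, n, 32, 24), (y, n, 32, 28), (y, n, 32, 35), (y, p, 23, 24), (y, p, 23, 28), (y, p, 23, 35)}.
Apply σ_{D = d}; surviving tuples: {(d, m, 16, 1), (d, m, 16, 17), (d, m, 16, 29), (d, m, 16, 6), (d, m, 9, 1), (d, m, 9, 17), (d, m, 9, 29), (d, m, 9, 6), (d, r, 32, 1), (d, r, 32, 17), (d, r, 32, 29), (d, r, 32, 6), (d, s, 28, 1), (d, s, 28, 17), (d, s, 28, 29), (d, s, 28, 6), (d, t, 38, 1), (d, t, 38, 17), (d, t, 38, 29), (d, t, 38, 6)}
π_{B, F} gives {(m, 16), (m, 9), (r, 32), (s, 28), (t, 38)} (15 duplicate(s) eliminated).

{(m, 16), (m, 9), (r, 32), (s, 28), (t, 38)}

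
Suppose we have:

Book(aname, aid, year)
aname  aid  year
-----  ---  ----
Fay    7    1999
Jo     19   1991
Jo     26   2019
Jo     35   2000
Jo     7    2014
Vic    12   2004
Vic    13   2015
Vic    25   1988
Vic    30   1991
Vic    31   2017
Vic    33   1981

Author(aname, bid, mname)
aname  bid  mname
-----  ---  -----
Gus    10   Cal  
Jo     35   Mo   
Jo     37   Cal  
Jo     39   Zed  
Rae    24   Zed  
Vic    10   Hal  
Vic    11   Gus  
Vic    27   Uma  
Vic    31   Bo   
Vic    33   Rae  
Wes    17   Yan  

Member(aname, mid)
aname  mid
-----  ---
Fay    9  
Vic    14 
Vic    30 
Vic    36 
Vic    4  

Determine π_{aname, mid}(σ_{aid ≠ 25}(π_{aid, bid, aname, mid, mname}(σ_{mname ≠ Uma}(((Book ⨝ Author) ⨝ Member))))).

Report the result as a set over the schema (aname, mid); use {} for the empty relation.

{(Vic, 14), (Vic, 30), (Vic, 36), (Vic, 4)}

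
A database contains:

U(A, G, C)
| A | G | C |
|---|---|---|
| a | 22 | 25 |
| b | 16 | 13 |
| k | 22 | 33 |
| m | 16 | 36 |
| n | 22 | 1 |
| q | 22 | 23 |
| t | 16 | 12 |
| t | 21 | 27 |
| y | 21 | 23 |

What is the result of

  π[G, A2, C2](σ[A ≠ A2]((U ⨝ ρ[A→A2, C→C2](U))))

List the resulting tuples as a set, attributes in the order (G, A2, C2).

{(16, b, 13), (16, m, 36), (16, t, 12), (21, t, 27), (21, y, 23), (22, a, 25), (22, k, 33), (22, n, 1), (22, q, 23)}

ρ[A→A2, C→C2]: schema becomes (A2, G, C2); tuples unchanged.
U ⋈ ρ[A→A2, C→C2](U) (natural join on G): {(a, 22, 25, a, 25), (a, 22, 25, k, 33), (a, 22, 25, n, 1), (a, 22, 25, q, 23), (b, 16, 13, b, 13), (b, 16, 13, m, 36), (b, 16, 13, t, 12), (k, 22, 33, a, 25), (k, 22, 33, k, 33), (k, 22, 33, n, 1), (k, 22, 33, q, 23), (m, 16, 36, b, 13), (m, 16, 36, m, 36), (m, 16, 36, t, 12), (n, 22, 1, a, 25), (n, 22, 1, k, 33), (n, 22, 1, n, 1), (n, 22, 1, q, 23), (q, 22, 23, a, 25), (q, 22, 23, k, 33), (q, 22, 23, n, 1), (q, 22, 23, q, 23), (t, 16, 12, b, 13), (t, 16, 12, m, 36), (t, 16, 12, t, 12), (t, 21, 27, t, 27), (t, 21, 27, y, 23), (y, 21, 23, t, 27), (y, 21, 23, y, 23)}
Filtering on A ≠ A2 leaves {(a, 22, 25, k, 33), (a, 22, 25, n, 1), (a, 22, 25, q, 23), (b, 16, 13, m, 36), (b, 16, 13, t, 12), (k, 22, 33, a, 25), (k, 22, 33, n, 1), (k, 22, 33, q, 23), (m, 16, 36, b, 13), (m, 16, 36, t, 12), (n, 22, 1, a, 25), (n, 22, 1, k, 33), (n, 22, 1, q, 23), (q, 22, 23, a, 25), (q, 22, 23, k, 33), (q, 22, 23, n, 1), (t, 16, 12, b, 13), (t, 16, 12, m, 36), (t, 21, 27, y, 23), (y, 21, 23, t, 27)}.
π[G, A2, C2]: project onto (G, A2, C2) (11 duplicate(s) eliminated) → {(16, b, 13), (16, m, 36), (16, t, 12), (21, t, 27), (21, y, 23), (22, a, 25), (22, k, 33), (22, n, 1), (22, q, 23)}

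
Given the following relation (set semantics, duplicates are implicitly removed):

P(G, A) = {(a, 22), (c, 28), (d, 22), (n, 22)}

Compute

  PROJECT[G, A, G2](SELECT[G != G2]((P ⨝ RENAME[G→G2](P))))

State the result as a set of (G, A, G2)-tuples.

{(a, 22, d), (a, 22, n), (d, 22, a), (d, 22, n), (n, 22, a), (n, 22, d)}

ρ[G→G2]: schema becomes (G2, A); tuples unchanged.
P ⋈ RENAME[G→G2](P) (natural join on A): {(a, 22, a), (a, 22, d), (a, 22, n), (c, 28, c), (d, 22, a), (d, 22, d), (d, 22, n), (n, 22, a), (n, 22, d), (n, 22, n)}
Apply σ_{G != G2}; surviving tuples: {(a, 22, d), (a, 22, n), (d, 22, a), (d, 22, n), (n, 22, a), (n, 22, d)}
π[G, A, G2]: project onto (G, A, G2) → {(a, 22, d), (a, 22, n), (d, 22, a), (d, 22, n), (n, 22, a), (n, 22, d)}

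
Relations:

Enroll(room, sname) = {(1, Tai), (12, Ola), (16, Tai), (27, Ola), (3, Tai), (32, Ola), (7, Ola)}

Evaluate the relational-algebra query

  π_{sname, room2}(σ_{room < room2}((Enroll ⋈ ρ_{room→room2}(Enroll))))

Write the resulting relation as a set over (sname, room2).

{(Ola, 12), (Ola, 27), (Ola, 32), (Tai, 16), (Tai, 3)}

ρ[room→room2]: schema becomes (room2, sname); tuples unchanged.
Enroll ⋈ ρ_{room→room2}(Enroll) (natural join on sname): {(1, Tai, 1), (1, Tai, 16), (1, Tai, 3), (12, Ola, 12), (12, Ola, 27), (12, Ola, 32), (12, Ola, 7), (16, Tai, 1), (16, Tai, 16), (16, Tai, 3), (27, Ola, 12), (27, Ola, 27), (27, Ola, 32), (27, Ola, 7), (3, Tai, 1), (3, Tai, 16), (3, Tai, 3), (32, Ola, 12), (32, Ola, 27), (32, Ola, 32), (32, Ola, 7), (7, Ola, 12), (7, Ola, 27), (7, Ola, 32), (7, Ola, 7)}
Filtering on room < room2 leaves {(1, Tai, 16), (1, Tai, 3), (12, Ola, 27), (12, Ola, 32), (27, Ola, 32), (3, Tai, 16), (7, Ola, 12), (7, Ola, 27), (7, Ola, 32)}.
Projecting to sname, room2 (4 duplicate(s) eliminated): {(Ola, 12), (Ola, 27), (Ola, 32), (Tai, 16), (Tai, 3)}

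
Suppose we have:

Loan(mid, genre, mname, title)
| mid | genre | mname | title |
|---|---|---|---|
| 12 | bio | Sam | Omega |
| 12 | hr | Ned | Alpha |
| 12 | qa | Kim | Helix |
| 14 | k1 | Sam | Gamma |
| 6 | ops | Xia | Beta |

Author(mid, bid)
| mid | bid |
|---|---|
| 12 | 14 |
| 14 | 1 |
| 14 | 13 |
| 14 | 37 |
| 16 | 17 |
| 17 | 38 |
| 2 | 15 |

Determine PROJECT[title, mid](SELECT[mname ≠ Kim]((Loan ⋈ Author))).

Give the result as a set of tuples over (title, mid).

Loan ⋈ Author (natural join on mid): {(12, bio, Sam, Omega, 14), (12, hr, Ned, Alpha, 14), (12, qa, Kim, Helix, 14), (14, k1, Sam, Gamma, 1), (14, k1, Sam, Gamma, 13), (14, k1, Sam, Gamma, 37)}
Filtering on mname ≠ Kim leaves {(12, bio, Sam, Omega, 14), (12, hr, Ned, Alpha, 14), (14, k1, Sam, Gamma, 1), (14, k1, Sam, Gamma, 13), (14, k1, Sam, Gamma, 37)}.
Keep only column(s) title, mid (2 duplicate(s) eliminated): {(Alpha, 12), (Gamma, 14), (Omega, 12)}

{(Alpha, 12), (Gamma, 14), (Omega, 12)}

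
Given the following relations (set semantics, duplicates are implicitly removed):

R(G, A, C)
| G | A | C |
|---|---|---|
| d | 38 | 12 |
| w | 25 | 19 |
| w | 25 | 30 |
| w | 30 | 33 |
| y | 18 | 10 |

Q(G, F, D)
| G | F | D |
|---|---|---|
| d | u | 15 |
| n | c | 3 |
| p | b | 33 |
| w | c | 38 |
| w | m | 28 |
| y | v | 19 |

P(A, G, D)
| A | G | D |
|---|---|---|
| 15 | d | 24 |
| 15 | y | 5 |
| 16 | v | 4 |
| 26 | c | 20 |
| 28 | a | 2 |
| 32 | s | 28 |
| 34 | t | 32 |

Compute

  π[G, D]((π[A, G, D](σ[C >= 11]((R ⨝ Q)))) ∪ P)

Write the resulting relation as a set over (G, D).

Joining R and Q on G yields {(d, 38, 12, u, 15), (w, 25, 19, c, 38), (w, 25, 19, m, 28), (w, 25, 30, c, 38), (w, 25, 30, m, 28), (w, 30, 33, c, 38), (w, 30, 33, m, 28), (y, 18, 10, v, 19)}.
Filtering on C >= 11 leaves {(d, 38, 12, u, 15), (w, 25, 19, c, 38), (w, 25, 19, m, 28), (w, 25, 30, c, 38), (w, 25, 30, m, 28), (w, 30, 33, c, 38), (w, 30, 33, m, 28)}.
Keep only column(s) A, G, D (2 duplicate(s) eliminated): {(25, w, 28), (25, w, 38), (30, w, 28), (30, w, 38), (38, d, 15)}
Union: {(25, w, 28), (25, w, 38), (30, w, 28), (30, w, 38), (38, d, 15)} with {(15, d, 24), (15, y, 5), (16, v, 4), (26, c, 20), (28, a, 2), (32, s, 28), (34, t, 32)} → {(15, d, 24), (15, y, 5), (16, v, 4), (25, w, 28), (25, w, 38), (26, c, 20), (28, a, 2), (30, w, 28), (30, w, 38), (32, s, 28), (34, t, 32), (38, d, 15)}
Keep only column(s) G, D (2 duplicate(s) eliminated): {(a, 2), (c, 20), (d, 15), (d, 24), (s, 28), (t, 32), (v, 4), (w, 28), (w, 38), (y, 5)}

{(a, 2), (c, 20), (d, 15), (d, 24), (s, 28), (t, 32), (v, 4), (w, 28), (w, 38), (y, 5)}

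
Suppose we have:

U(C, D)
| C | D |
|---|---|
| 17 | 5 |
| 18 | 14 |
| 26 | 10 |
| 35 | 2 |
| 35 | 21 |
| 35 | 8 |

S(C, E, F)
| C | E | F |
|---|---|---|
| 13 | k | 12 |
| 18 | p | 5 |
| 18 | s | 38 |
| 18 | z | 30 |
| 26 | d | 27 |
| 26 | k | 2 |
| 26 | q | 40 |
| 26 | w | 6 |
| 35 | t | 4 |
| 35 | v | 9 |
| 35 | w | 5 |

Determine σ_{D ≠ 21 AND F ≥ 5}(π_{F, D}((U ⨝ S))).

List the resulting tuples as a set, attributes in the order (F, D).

{(27, 10), (30, 14), (38, 14), (40, 10), (5, 14), (5, 2), (5, 8), (6, 10), (9, 2), (9, 8)}

U ⋈ S (natural join on C): {(18, 14, p, 5), (18, 14, s, 38), (18, 14, z, 30), (26, 10, d, 27), (26, 10, k, 2), (26, 10, q, 40), (26, 10, w, 6), (35, 2, t, 4), (35, 2, v, 9), (35, 2, w, 5), (35, 21, t, 4), (35, 21, v, 9), (35, 21, w, 5), (35, 8, t, 4), (35, 8, v, 9), (35, 8, w, 5)}
Keep only column(s) F, D: {(2, 10), (27, 10), (30, 14), (38, 14), (4, 2), (4, 21), (4, 8), (40, 10), (5, 14), (5, 2), (5, 21), (5, 8), (6, 10), (9, 2), (9, 21), (9, 8)}
Apply σ_{D ≠ 21 AND F ≥ 5}; surviving tuples: {(27, 10), (30, 14), (38, 14), (40, 10), (5, 14), (5, 2), (5, 8), (6, 10), (9, 2), (9, 8)}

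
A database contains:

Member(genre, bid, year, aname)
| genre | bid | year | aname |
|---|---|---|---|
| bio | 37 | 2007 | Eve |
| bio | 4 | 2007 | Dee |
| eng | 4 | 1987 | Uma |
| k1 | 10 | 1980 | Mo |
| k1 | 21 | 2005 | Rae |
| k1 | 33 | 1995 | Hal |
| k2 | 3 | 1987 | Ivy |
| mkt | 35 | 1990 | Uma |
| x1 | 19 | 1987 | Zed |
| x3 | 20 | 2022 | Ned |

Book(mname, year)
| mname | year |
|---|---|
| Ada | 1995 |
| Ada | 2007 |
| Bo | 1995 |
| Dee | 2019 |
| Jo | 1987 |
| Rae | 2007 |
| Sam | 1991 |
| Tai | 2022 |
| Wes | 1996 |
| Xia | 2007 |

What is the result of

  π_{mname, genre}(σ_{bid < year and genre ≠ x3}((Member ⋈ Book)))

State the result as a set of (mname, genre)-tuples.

Natural join on year: {(bio, 37, 2007, Eve, Ada), (bio, 37, 2007, Eve, Rae), (bio, 37, 2007, Eve, Xia), (bio, 4, 2007, Dee, Ada), (bio, 4, 2007, Dee, Rae), (bio, 4, 2007, Dee, Xia), (eng, 4, 1987, Uma, Jo), (k1, 33, 1995, Hal, Ada), (k1, 33, 1995, Hal, Bo), (k2, 3, 1987, Ivy, Jo), (x1, 19, 1987, Zed, Jo), (x3, 20, 2022, Ned, Tai)}
Filtering on bid < year and genre ≠ x3 leaves {(bio, 37, 2007, Eve, Ada), (bio, 37, 2007, Eve, Rae), (bio, 37, 2007, Eve, Xia), (bio, 4, 2007, Dee, Ada), (bio, 4, 2007, Dee, Rae), (bio, 4, 2007, Dee, Xia), (eng, 4, 1987, Uma, Jo), (k1, 33, 1995, Hal, Ada), (k1, 33, 1995, Hal, Bo), (k2, 3, 1987, Ivy, Jo), (x1, 19, 1987, Zed, Jo)}.
Projecting to mname, genre (3 duplicate(s) eliminated): {(Ada, bio), (Ada, k1), (Bo, k1), (Jo, eng), (Jo, k2), (Jo, x1), (Rae, bio), (Xia, bio)}

{(Ada, bio), (Ada, k1), (Bo, k1), (Jo, eng), (Jo, k2), (Jo, x1), (Rae, bio), (Xia, bio)}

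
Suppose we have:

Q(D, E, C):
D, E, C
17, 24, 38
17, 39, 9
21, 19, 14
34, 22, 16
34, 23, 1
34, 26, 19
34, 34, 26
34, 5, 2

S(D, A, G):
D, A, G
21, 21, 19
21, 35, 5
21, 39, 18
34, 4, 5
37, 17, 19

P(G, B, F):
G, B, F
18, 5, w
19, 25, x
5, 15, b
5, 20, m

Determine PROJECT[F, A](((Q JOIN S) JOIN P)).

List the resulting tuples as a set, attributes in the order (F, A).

Joining Q and S on D yields {(21, 19, 14, 21, 19), (21, 19, 14, 35, 5), (21, 19, 14, 39, 18), (34, 22, 16, 4, 5), (34, 23, 1, 4, 5), (34, 26, 19, 4, 5), (34, 34, 26, 4, 5), (34, 5, 2, 4, 5)}.
Joining (Q JOIN S) and P on G yields {(21, 19, 14, 21, 19, 25, x), (21, 19, 14, 35, 5, 15, b), (21, 19, 14, 35, 5, 20, m), (21, 19, 14, 39, 18, 5, w), (34, 22, 16, 4, 5, 15, b), (34, 22, 16, 4, 5, 20, m), (34, 23, 1, 4, 5, 15, b), (34, 23, 1, 4, 5, 20, m), (34, 26, 19, 4, 5, 15, b), (34, 26, 19, 4, 5, 20, m), (34, 34, 26, 4, 5, 15, b), (34, 34, 26, 4, 5, 20, m), (34, 5, 2, 4, 5, 15, b), (34, 5, 2, 4, 5, 20, m)}.
π[F, A]: project onto (F, A) (8 duplicate(s) eliminated) → {(b, 35), (b, 4), (m, 35), (m, 4), (w, 39), (x, 21)}

{(b, 35), (b, 4), (m, 35), (m, 4), (w, 39), (x, 21)}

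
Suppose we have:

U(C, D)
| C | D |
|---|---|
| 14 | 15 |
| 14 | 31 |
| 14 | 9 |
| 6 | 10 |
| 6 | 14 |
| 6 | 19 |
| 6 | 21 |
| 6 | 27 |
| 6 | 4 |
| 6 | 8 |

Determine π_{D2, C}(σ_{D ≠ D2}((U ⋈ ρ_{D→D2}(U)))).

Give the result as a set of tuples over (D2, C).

ρ[D→D2]: schema becomes (C, D2); tuples unchanged.
U ⋈ ρ_{D→D2}(U) (natural join on C): {(14, 15, 15), (14, 15, 31), (14, 15, 9), (14, 31, 15), (14, 31, 31), (14, 31, 9), (14, 9, 15), (14, 9, 31), (14, 9, 9), (6, 10, 10), (6, 10, 14), (6, 10, 19), (6, 10, 21), (6, 10, 27), (6, 10, 4), (6, 10, 8), (6, 14, 10), (6, 14, 14), (6, 14, 19), (6, 14, 21), (6, 14, 27), (6, 14, 4), (6, 14, 8), (6, 19, 10), (6, 19, 14), (6, 19, 19), (6, 19, 21), (6, 19, 27), (6, 19, 4), (6, 19, 8), (6, 21, 10), (6, 21, 14), (6, 21, 19), (6, 21, 21), (6, 21, 27), (6, 21, 4), (6, 21, 8), (6, 27, 10), (6, 27, 14), (6, 27, 19), (6, 27, 21), (6, 27, 27), (6, 27, 4), (6, 27, 8), (6, 4, 10), (6, 4, 14), (6, 4, 19), (6, 4, 21), (6, 4, 27), (6, 4, 4), (6, 4, 8), (6, 8, 10), (6, 8, 14), (6, 8, 19), (6, 8, 21), (6, 8, 27), (6, 8, 4), (6, 8, 8)}
Selection D ≠ D2: {(14, 15, 31), (14, 15, 9), (14, 31, 15), (14, 31, 9), (14, 9, 15), (14, 9, 31), (6, 10, 14), (6, 10, 19), (6, 10, 21), (6, 10, 27), (6, 10, 4), (6, 10, 8), (6, 14, 10), (6, 14, 19), (6, 14, 21), (6, 14, 27), (6, 14, 4), (6, 14, 8), (6, 19, 10), (6, 19, 14), (6, 19, 21), (6, 19, 27), (6, 19, 4), (6, 19, 8), (6, 21, 10), (6, 21, 14), (6, 21, 19), (6, 21, 27), (6, 21, 4), (6, 21, 8), (6, 27, 10), (6, 27, 14), (6, 27, 19), (6, 27, 21), (6, 27, 4), (6, 27, 8), (6, 4, 10), (6, 4, 14), (6, 4, 19), (6, 4, 21), (6, 4, 27), (6, 4, 8), (6, 8, 10), (6, 8, 14), (6, 8, 19), (6, 8, 21), (6, 8, 27), (6, 8, 4)}
Keep only column(s) D2, C (38 duplicate(s) eliminated): {(10, 6), (14, 6), (15, 14), (19, 6), (21, 6), (27, 6), (31, 14), (4, 6), (8, 6), (9, 14)}

{(10, 6), (14, 6), (15, 14), (19, 6), (21, 6), (27, 6), (31, 14), (4, 6), (8, 6), (9, 14)}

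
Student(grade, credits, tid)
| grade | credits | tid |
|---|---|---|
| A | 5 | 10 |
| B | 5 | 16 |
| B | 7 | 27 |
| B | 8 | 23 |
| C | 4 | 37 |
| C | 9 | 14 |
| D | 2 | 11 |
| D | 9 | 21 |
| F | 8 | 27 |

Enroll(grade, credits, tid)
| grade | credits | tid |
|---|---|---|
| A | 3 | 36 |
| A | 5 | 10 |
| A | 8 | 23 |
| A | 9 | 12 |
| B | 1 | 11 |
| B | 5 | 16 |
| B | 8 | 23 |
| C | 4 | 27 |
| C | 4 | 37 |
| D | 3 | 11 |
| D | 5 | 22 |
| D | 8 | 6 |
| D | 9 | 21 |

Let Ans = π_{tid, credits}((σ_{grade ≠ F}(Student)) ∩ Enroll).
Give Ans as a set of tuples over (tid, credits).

{(10, 5), (16, 5), (21, 9), (23, 8), (37, 4)}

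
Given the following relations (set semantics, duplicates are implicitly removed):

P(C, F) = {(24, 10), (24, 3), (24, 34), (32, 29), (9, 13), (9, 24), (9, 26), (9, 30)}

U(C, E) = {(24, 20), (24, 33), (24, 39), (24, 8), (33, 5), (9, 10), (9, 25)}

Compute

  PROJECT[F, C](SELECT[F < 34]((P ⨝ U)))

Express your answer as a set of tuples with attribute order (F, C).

P ⋈ U (natural join on C): {(24, 10, 20), (24, 10, 33), (24, 10, 39), (24, 10, 8), (24, 3, 20), (24, 3, 33), (24, 3, 39), (24, 3, 8), (24, 34, 20), (24, 34, 33), (24, 34, 39), (24, 34, 8), (9, 13, 10), (9, 13, 25), (9, 24, 10), (9, 24, 25), (9, 26, 10), (9, 26, 25), (9, 30, 10), (9, 30, 25)}
Selection F < 34: {(24, 10, 20), (24, 10, 33), (24, 10, 39), (24, 10, 8), (24, 3, 20), (24, 3, 33), (24, 3, 39), (24, 3, 8), (9, 13, 10), (9, 13, 25), (9, 24, 10), (9, 24, 25), (9, 26, 10), (9, 26, 25), (9, 30, 10), (9, 30, 25)}
Keep only column(s) F, C (10 duplicate(s) eliminated): {(10, 24), (13, 9), (24, 9), (26, 9), (3, 24), (30, 9)}

{(10, 24), (13, 9), (24, 9), (26, 9), (3, 24), (30, 9)}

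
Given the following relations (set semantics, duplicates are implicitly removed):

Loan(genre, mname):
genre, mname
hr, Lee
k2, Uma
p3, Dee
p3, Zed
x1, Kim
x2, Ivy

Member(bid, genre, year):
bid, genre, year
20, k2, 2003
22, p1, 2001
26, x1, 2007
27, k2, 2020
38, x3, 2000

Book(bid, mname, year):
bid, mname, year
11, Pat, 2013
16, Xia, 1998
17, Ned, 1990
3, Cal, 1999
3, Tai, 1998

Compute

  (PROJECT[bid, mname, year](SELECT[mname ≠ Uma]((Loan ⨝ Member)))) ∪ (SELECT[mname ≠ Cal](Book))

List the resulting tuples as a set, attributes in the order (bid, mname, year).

Natural join on genre: {(k2, Uma, 20, 2003), (k2, Uma, 27, 2020), (x1, Kim, 26, 2007)}
Selection mname ≠ Uma: {(x1, Kim, 26, 2007)}
Projecting to bid, mname, year: {(26, Kim, 2007)}
Selection mname ≠ Cal: {(11, Pat, 2013), (16, Xia, 1998), (17, Ned, 1990), (3, Tai, 1998)}
Union: {(26, Kim, 2007)} with {(11, Pat, 2013), (16, Xia, 1998), (17, Ned, 1990), (3, Tai, 1998)} → {(11, Pat, 2013), (16, Xia, 1998), (17, Ned, 1990), (26, Kim, 2007), (3, Tai, 1998)}

{(11, Pat, 2013), (16, Xia, 1998), (17, Ned, 1990), (26, Kim, 2007), (3, Tai, 1998)}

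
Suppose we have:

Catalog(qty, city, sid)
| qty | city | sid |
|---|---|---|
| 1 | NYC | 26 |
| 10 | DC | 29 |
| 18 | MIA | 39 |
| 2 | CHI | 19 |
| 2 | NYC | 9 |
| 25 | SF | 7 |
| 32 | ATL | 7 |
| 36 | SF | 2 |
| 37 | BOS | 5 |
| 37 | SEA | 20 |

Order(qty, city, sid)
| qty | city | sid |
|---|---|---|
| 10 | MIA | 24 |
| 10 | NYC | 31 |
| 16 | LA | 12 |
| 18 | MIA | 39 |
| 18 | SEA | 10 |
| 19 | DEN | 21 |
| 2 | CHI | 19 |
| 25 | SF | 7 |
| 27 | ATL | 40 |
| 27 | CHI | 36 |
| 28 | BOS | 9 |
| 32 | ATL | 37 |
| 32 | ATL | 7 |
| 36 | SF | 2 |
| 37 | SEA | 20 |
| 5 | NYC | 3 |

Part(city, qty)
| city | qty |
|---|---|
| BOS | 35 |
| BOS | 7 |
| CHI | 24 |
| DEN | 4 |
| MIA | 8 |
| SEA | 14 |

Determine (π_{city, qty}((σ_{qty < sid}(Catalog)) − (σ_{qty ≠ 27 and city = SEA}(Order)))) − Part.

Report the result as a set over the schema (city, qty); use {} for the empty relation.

{(CHI, 2), (DC, 10), (MIA, 18), (NYC, 1), (NYC, 2)}

Filtering on qty < sid leaves {(1, NYC, 26), (10, DC, 29), (18, MIA, 39), (2, CHI, 19), (2, NYC, 9)}.
Filtering on qty ≠ 27 and city = SEA leaves {(18, SEA, 10), (37, SEA, 20)}.
Difference: {(1, NYC, 26), (10, DC, 29), (18, MIA, 39), (2, CHI, 19), (2, NYC, 9)} with {(18, SEA, 10), (37, SEA, 20)} → {(1, NYC, 26), (10, DC, 29), (18, MIA, 39), (2, CHI, 19), (2, NYC, 9)}
Projecting to city, qty: {(CHI, 2), (DC, 10), (MIA, 18), (NYC, 1), (NYC, 2)}
Difference: {(CHI, 2), (DC, 10), (MIA, 18), (NYC, 1), (NYC, 2)} with {(BOS, 35), (BOS, 7), (CHI, 24), (DEN, 4), (MIA, 8), (SEA, 14)} → {(CHI, 2), (DC, 10), (MIA, 18), (NYC, 1), (NYC, 2)}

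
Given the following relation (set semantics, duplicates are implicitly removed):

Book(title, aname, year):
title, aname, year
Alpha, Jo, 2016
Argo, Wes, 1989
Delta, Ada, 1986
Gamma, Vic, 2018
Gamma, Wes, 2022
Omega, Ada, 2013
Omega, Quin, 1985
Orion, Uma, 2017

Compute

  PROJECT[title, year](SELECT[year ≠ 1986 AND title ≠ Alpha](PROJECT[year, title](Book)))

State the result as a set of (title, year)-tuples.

π_{year, title} gives {(1985, Omega), (1986, Delta), (1989, Argo), (2013, Omega), (2016, Alpha), (2017, Orion), (2018, Gamma), (2022, Gamma)}.
Apply σ_{year ≠ 1986 AND title ≠ Alpha}; surviving tuples: {(1985, Omega), (1989, Argo), (2013, Omega), (2017, Orion), (2018, Gamma), (2022, Gamma)}
π_{title, year} gives {(Argo, 1989), (Gamma, 2018), (Gamma, 2022), (Omega, 1985), (Omega, 2013), (Orion, 2017)}.

{(Argo, 1989), (Gamma, 2018), (Gamma, 2022), (Omega, 1985), (Omega, 2013), (Orion, 2017)}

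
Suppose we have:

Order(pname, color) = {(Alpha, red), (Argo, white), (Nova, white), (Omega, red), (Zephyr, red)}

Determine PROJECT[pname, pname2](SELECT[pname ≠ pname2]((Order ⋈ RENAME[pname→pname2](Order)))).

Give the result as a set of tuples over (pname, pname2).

{(Alpha, Omega), (Alpha, Zephyr), (Argo, Nova), (Nova, Argo), (Omega, Alpha), (Omega, Zephyr), (Zephyr, Alpha), (Zephyr, Omega)}

ρ[pname→pname2]: schema becomes (pname2, color); tuples unchanged.
Joining Order and RENAME[pname→pname2](Order) on color yields {(Alpha, red, Alpha), (Alpha, red, Omega), (Alpha, red, Zephyr), (Argo, white, Argo), (Argo, white, Nova), (Nova, white, Argo), (Nova, white, Nova), (Omega, red, Alpha), (Omega, red, Omega), (Omega, red, Zephyr), (Zephyr, red, Alpha), (Zephyr, red, Omega), (Zephyr, red, Zephyr)}.
Apply σ_{pname ≠ pname2}; surviving tuples: {(Alpha, red, Omega), (Alpha, red, Zephyr), (Argo, white, Nova), (Nova, white, Argo), (Omega, red, Alpha), (Omega, red, Zephyr), (Zephyr, red, Alpha), (Zephyr, red, Omega)}
π_{pname, pname2} gives {(Alpha, Omega), (Alpha, Zephyr), (Argo, Nova), (Nova, Argo), (Omega, Alpha), (Omega, Zephyr), (Zephyr, Alpha), (Zephyr, Omega)}.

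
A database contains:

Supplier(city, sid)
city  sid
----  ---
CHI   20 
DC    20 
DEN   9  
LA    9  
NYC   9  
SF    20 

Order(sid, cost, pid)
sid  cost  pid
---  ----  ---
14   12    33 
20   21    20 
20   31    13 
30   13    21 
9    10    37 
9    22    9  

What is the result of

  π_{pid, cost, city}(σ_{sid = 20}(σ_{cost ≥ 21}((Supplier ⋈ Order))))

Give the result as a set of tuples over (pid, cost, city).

{(13, 31, CHI), (13, 31, DC), (13, 31, SF), (20, 21, CHI), (20, 21, DC), (20, 21, SF)}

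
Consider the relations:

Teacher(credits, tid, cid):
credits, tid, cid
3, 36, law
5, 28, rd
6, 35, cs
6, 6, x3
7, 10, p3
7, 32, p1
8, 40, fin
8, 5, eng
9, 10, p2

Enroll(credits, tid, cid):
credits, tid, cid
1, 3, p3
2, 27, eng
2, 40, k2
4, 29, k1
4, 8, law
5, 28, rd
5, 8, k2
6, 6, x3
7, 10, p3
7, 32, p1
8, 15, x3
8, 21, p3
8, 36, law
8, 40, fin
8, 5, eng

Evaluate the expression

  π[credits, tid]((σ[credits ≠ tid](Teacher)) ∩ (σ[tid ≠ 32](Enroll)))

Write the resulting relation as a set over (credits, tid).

{(5, 28), (7, 10), (8, 40), (8, 5)}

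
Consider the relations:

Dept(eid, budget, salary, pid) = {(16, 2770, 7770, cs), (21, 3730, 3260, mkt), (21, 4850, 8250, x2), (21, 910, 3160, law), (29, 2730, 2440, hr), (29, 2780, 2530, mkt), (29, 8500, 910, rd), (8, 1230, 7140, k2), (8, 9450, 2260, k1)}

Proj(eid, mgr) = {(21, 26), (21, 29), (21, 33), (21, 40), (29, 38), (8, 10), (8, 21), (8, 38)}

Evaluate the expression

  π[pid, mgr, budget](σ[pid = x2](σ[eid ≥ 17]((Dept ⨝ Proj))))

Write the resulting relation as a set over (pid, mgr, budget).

Joining Dept and Proj on eid yields {(21, 3730, 3260, mkt, 26), (21, 3730, 3260, mkt, 29), (21, 3730, 3260, mkt, 33), (21, 3730, 3260, mkt, 40), (21, 4850, 8250, x2, 26), (21, 4850, 8250, x2, 29), (21, 4850, 8250, x2, 33), (21, 4850, 8250, x2, 40), (21, 910, 3160, law, 26), (21, 910, 3160, law, 29), (21, 910, 3160, law, 33), (21, 910, 3160, law, 40), (29, 2730, 2440, hr, 38), (29, 2780, 2530, mkt, 38), (29, 8500, 910, rd, 38), (8, 1230, 7140, k2, 10), (8, 1230, 7140, k2, 21), (8, 1230, 7140, k2, 38), (8, 9450, 2260, k1, 10), (8, 9450, 2260, k1, 21), (8, 9450, 2260, k1, 38)}.
σ[eid ≥ 17]: keep tuples satisfying eid ≥ 17 → {(21, 3730, 3260, mkt, 26), (21, 3730, 3260, mkt, 29), (21, 3730, 3260, mkt, 33), (21, 3730, 3260, mkt, 40), (21, 4850, 8250, x2, 26), (21, 4850, 8250, x2, 29), (21, 4850, 8250, x2, 33), (21, 4850, 8250, x2, 40), (21, 910, 3160, law, 26), (21, 910, 3160, law, 29), (21, 910, 3160, law, 33), (21, 910, 3160, law, 40), (29, 2730, 2440, hr, 38), (29, 2780, 2530, mkt, 38), (29, 8500, 910, rd, 38)}
σ[pid = x2]: keep tuples satisfying pid = x2 → {(21, 4850, 8250, x2, 26), (21, 4850, 8250, x2, 29), (21, 4850, 8250, x2, 33), (21, 4850, 8250, x2, 40)}
Keep only column(s) pid, mgr, budget: {(x2, 26, 4850), (x2, 29, 4850), (x2, 33, 4850), (x2, 40, 4850)}

{(x2, 26, 4850), (x2, 29, 4850), (x2, 33, 4850), (x2, 40, 4850)}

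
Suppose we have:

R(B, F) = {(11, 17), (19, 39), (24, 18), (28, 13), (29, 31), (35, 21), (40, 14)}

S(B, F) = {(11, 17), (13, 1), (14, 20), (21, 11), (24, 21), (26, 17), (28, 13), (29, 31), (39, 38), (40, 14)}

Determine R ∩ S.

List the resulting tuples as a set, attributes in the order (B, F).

{(11, 17), (28, 13), (29, 31), (40, 14)}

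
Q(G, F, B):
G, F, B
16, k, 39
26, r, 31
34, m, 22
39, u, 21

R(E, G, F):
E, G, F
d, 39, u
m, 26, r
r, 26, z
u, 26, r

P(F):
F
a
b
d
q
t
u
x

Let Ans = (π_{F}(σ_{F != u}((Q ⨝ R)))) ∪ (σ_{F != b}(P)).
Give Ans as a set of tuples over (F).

{a, d, q, r, t, u, x}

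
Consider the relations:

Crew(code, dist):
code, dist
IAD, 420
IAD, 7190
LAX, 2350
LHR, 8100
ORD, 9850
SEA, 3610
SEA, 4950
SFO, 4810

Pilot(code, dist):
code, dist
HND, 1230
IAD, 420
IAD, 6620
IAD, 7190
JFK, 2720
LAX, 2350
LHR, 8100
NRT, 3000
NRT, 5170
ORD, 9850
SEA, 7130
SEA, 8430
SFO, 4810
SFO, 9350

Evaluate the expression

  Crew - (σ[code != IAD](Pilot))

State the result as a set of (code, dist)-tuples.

{(IAD, 420), (IAD, 7190), (SEA, 3610), (SEA, 4950)}

Selection code != IAD: {(HND, 1230), (JFK, 2720), (LAX, 2350), (LHR, 8100), (NRT, 3000), (NRT, 5170), (ORD, 9850), (SEA, 7130), (SEA, 8430), (SFO, 4810), (SFO, 9350)}
Taking the difference: {(IAD, 420), (IAD, 7190), (SEA, 3610), (SEA, 4950)}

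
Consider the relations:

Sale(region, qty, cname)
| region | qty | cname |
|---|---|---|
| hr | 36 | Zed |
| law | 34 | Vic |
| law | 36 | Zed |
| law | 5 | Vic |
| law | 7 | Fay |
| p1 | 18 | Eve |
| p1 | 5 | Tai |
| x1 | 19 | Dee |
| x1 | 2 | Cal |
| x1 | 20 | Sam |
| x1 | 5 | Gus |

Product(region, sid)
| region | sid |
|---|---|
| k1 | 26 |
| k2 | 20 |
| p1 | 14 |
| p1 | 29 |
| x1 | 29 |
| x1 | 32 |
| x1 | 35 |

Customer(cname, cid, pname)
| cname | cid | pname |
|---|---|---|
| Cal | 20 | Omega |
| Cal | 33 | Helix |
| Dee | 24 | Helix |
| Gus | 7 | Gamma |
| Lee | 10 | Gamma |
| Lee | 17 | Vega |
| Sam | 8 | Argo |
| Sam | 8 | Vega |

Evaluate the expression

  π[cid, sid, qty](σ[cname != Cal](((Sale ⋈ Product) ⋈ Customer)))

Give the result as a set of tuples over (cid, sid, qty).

Natural join on region: {(p1, 18, Eve, 14), (p1, 18, Eve, 29), (p1, 5, Tai, 14), (p1, 5, Tai, 29), (x1, 19, Dee, 29), (x1, 19, Dee, 32), (x1, 19, Dee, 35), (x1, 2, Cal, 29), (x1, 2, Cal, 32), (x1, 2, Cal, 35), (x1, 20, Sam, 29), (x1, 20, Sam, 32), (x1, 20, Sam, 35), (x1, 5, Gus, 29), (x1, 5, Gus, 32), (x1, 5, Gus, 35)}
Natural join on cname: {(x1, 19, Dee, 29, 24, Helix), (x1, 19, Dee, 32, 24, Helix), (x1, 19, Dee, 35, 24, Helix), (x1, 2, Cal, 29, 20, Omega), (x1, 2, Cal, 29, 33, Helix), (x1, 2, Cal, 32, 20, Omega), (x1, 2, Cal, 32, 33, Helix), (x1, 2, Cal, 35, 20, Omega), (x1, 2, Cal, 35, 33, Helix), (x1, 20, Sam, 29, 8, Argo), (x1, 20, Sam, 29, 8, Vega), (x1, 20, Sam, 32, 8, Argo), (x1, 20, Sam, 32, 8, Vega), (x1, 20, Sam, 35, 8, Argo), (x1, 20, Sam, 35, 8, Vega), (x1, 5, Gus, 29, 7, Gamma), (x1, 5, Gus, 32, 7, Gamma), (x1, 5, Gus, 35, 7, Gamma)}
Apply σ_{cname != Cal}; surviving tuples: {(x1, 19, Dee, 29, 24, Helix), (x1, 19, Dee, 32, 24, Helix), (x1, 19, Dee, 35, 24, Helix), (x1, 20, Sam, 29, 8, Argo), (x1, 20, Sam, 29, 8, Vega), (x1, 20, Sam, 32, 8, Argo), (x1, 20, Sam, 32, 8, Vega), (x1, 20, Sam, 35, 8, Argo), (x1, 20, Sam, 35, 8, Vega), (x1, 5, Gus, 29, 7, Gamma), (x1, 5, Gus, 32, 7, Gamma), (x1, 5, Gus, 35, 7, Gamma)}
π_{cid, sid, qty} gives {(24, 29, 19), (24, 32, 19), (24, 35, 19), (7, 29, 5), (7, 32, 5), (7, 35, 5), (8, 29, 20), (8, 32, 20), (8, 35, 20)} (3 duplicate(s) eliminated).

{(24, 29, 19), (24, 32, 19), (24, 35, 19), (7, 29, 5), (7, 32, 5), (7, 35, 5), (8, 29, 20), (8, 32, 20), (8, 35, 20)}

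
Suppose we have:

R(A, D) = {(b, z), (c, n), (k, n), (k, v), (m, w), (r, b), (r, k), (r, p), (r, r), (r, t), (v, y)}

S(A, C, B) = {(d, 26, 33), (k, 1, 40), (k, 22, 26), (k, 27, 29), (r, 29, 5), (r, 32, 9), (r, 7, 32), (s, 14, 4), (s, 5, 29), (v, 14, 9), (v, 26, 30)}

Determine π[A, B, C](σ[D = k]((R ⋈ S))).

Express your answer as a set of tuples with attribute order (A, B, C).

{(r, 32, 7), (r, 5, 29), (r, 9, 32)}

Natural join on A: {(k, n, 1, 40), (k, n, 22, 26), (k, n, 27, 29), (k, v, 1, 40), (k, v, 22, 26), (k, v, 27, 29), (r, b, 29, 5), (r, b, 32, 9), (r, b, 7, 32), (r, k, 29, 5), (r, k, 32, 9), (r, k, 7, 32), (r, p, 29, 5), (r, p, 32, 9), (r, p, 7, 32), (r, r, 29, 5), (r, r, 32, 9), (r, r, 7, 32), (r, t, 29, 5), (r, t, 32, 9), (r, t, 7, 32), (v, y, 14, 9), (v, y, 26, 30)}
σ[D = k]: keep tuples satisfying D = k → {(r, k, 29, 5), (r, k, 32, 9), (r, k, 7, 32)}
Projecting to A, B, C: {(r, 32, 7), (r, 5, 29), (r, 9, 32)}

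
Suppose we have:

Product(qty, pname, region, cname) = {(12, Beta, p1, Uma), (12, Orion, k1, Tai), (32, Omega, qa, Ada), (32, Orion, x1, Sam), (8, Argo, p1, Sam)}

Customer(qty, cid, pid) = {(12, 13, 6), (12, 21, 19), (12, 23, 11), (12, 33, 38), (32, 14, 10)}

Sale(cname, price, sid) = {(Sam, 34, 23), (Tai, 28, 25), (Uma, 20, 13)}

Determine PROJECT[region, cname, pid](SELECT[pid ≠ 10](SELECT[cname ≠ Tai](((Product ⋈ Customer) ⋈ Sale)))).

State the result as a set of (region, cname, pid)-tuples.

{(p1, Uma, 11), (p1, Uma, 19), (p1, Uma, 38), (p1, Uma, 6)}

Product ⋈ Customer (natural join on qty): {(12, Beta, p1, Uma, 13, 6), (12, Beta, p1, Uma, 21, 19), (12, Beta, p1, Uma, 23, 11), (12, Beta, p1, Uma, 33, 38), (12, Orion, k1, Tai, 13, 6), (12, Orion, k1, Tai, 21, 19), (12, Orion, k1, Tai, 23, 11), (12, Orion, k1, Tai, 33, 38), (32, Omega, qa, Ada, 14, 10), (32, Orion, x1, Sam, 14, 10)}
(Product ⋈ Customer) ⋈ Sale (natural join on cname): {(12, Beta, p1, Uma, 13, 6, 20, 13), (12, Beta, p1, Uma, 21, 19, 20, 13), (12, Beta, p1, Uma, 23, 11, 20, 13), (12, Beta, p1, Uma, 33, 38, 20, 13), (12, Orion, k1, Tai, 13, 6, 28, 25), (12, Orion, k1, Tai, 21, 19, 28, 25), (12, Orion, k1, Tai, 23, 11, 28, 25), (12, Orion, k1, Tai, 33, 38, 28, 25), (32, Orion, x1, Sam, 14, 10, 34, 23)}
Selection cname ≠ Tai: {(12, Beta, p1, Uma, 13, 6, 20, 13), (12, Beta, p1, Uma, 21, 19, 20, 13), (12, Beta, p1, Uma, 23, 11, 20, 13), (12, Beta, p1, Uma, 33, 38, 20, 13), (32, Orion, x1, Sam, 14, 10, 34, 23)}
Selection pid ≠ 10: {(12, Beta, p1, Uma, 13, 6, 20, 13), (12, Beta, p1, Uma, 21, 19, 20, 13), (12, Beta, p1, Uma, 23, 11, 20, 13), (12, Beta, p1, Uma, 33, 38, 20, 13)}
π[region, cname, pid]: project onto (region, cname, pid) → {(p1, Uma, 11), (p1, Uma, 19), (p1, Uma, 38), (p1, Uma, 6)}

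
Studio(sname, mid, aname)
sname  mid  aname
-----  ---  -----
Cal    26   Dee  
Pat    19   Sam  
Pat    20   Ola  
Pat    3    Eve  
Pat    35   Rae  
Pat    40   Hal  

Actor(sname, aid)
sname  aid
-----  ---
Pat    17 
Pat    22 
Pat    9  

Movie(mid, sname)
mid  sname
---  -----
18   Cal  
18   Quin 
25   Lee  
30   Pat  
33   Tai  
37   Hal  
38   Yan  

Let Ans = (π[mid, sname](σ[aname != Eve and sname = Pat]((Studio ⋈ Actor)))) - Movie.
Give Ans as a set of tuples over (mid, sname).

{(19, Pat), (20, Pat), (35, Pat), (40, Pat)}

Joining Studio and Actor on sname yields {(Pat, 19, Sam, 17), (Pat, 19, Sam, 22), (Pat, 19, Sam, 9), (Pat, 20, Ola, 17), (Pat, 20, Ola, 22), (Pat, 20, Ola, 9), (Pat, 3, Eve, 17), (Pat, 3, Eve, 22), (Pat, 3, Eve, 9), (Pat, 35, Rae, 17), (Pat, 35, Rae, 22), (Pat, 35, Rae, 9), (Pat, 40, Hal, 17), (Pat, 40, Hal, 22), (Pat, 40, Hal, 9)}.
Selection aname != Eve and sname = Pat: {(Pat, 19, Sam, 17), (Pat, 19, Sam, 22), (Pat, 19, Sam, 9), (Pat, 20, Ola, 17), (Pat, 20, Ola, 22), (Pat, 20, Ola, 9), (Pat, 35, Rae, 17), (Pat, 35, Rae, 22), (Pat, 35, Rae, 9), (Pat, 40, Hal, 17), (Pat, 40, Hal, 22), (Pat, 40, Hal, 9)}
Projecting to mid, sname (8 duplicate(s) eliminated): {(19, Pat), (20, Pat), (35, Pat), (40, Pat)}
Taking the difference: {(19, Pat), (20, Pat), (35, Pat), (40, Pat)}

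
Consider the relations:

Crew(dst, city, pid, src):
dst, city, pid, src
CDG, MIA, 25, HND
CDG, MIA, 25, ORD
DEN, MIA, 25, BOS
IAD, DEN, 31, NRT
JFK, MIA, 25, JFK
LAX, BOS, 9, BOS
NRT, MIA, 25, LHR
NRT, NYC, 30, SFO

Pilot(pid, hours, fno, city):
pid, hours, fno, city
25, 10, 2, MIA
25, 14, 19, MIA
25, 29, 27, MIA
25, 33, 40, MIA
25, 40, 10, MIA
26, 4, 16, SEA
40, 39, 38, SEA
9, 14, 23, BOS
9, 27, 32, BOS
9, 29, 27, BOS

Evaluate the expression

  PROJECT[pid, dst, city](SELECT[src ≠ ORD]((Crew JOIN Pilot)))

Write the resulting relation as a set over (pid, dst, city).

{(25, CDG, MIA), (25, DEN, MIA), (25, JFK, MIA), (25, NRT, MIA), (9, LAX, BOS)}

Joining Crew and Pilot on city, pid yields {(CDG, MIA, 25, HND, 10, 2), (CDG, MIA, 25, HND, 14, 19), (CDG, MIA, 25, HND, 29, 27), (CDG, MIA, 25, HND, 33, 40), (CDG, MIA, 25, HND, 40, 10), (CDG, MIA, 25, ORD, 10, 2), (CDG, MIA, 25, ORD, 14, 19), (CDG, MIA, 25, ORD, 29, 27), (CDG, MIA, 25, ORD, 33, 40), (CDG, MIA, 25, ORD, 40, 10), (DEN, MIA, 25, BOS, 10, 2), (DEN, MIA, 25, BOS, 14, 19), (DEN, MIA, 25, BOS, 29, 27), (DEN, MIA, 25, BOS, 33, 40), (DEN, MIA, 25, BOS, 40, 10), (JFK, MIA, 25, JFK, 10, 2), (JFK, MIA, 25, JFK, 14, 19), (JFK, MIA, 25, JFK, 29, 27), (JFK, MIA, 25, JFK, 33, 40), (JFK, MIA, 25, JFK, 40, 10), (LAX, BOS, 9, BOS, 14, 23), (LAX, BOS, 9, BOS, 27, 32), (LAX, BOS, 9, BOS, 29, 27), (NRT, MIA, 25, LHR, 10, 2), (NRT, MIA, 25, LHR, 14, 19), (NRT, MIA, 25, LHR, 29, 27), (NRT, MIA, 25, LHR, 33, 40), (NRT, MIA, 25, LHR, 40, 10)}.
Filtering on src ≠ ORD leaves {(CDG, MIA, 25, HND, 10, 2), (CDG, MIA, 25, HND, 14, 19), (CDG, MIA, 25, HND, 29, 27), (CDG, MIA, 25, HND, 33, 40), (CDG, MIA, 25, HND, 40, 10), (DEN, MIA, 25, BOS, 10, 2), (DEN, MIA, 25, BOS, 14, 19), (DEN, MIA, 25, BOS, 29, 27), (DEN, MIA, 25, BOS, 33, 40), (DEN, MIA, 25, BOS, 40, 10), (JFK, MIA, 25, JFK, 10, 2), (JFK, MIA, 25, JFK, 14, 19), (JFK, MIA, 25, JFK, 29, 27), (JFK, MIA, 25, JFK, 33, 40), (JFK, MIA, 25, JFK, 40, 10), (LAX, BOS, 9, BOS, 14, 23), (LAX, BOS, 9, BOS, 27, 32), (LAX, BOS, 9, BOS, 29, 27), (NRT, MIA, 25, LHR, 10, 2), (NRT, MIA, 25, LHR, 14, 19), (NRT, MIA, 25, LHR, 29, 27), (NRT, MIA, 25, LHR, 33, 40), (NRT, MIA, 25, LHR, 40, 10)}.
Projecting to pid, dst, city (18 duplicate(s) eliminated): {(25, CDG, MIA), (25, DEN, MIA), (25, JFK, MIA), (25, NRT, MIA), (9, LAX, BOS)}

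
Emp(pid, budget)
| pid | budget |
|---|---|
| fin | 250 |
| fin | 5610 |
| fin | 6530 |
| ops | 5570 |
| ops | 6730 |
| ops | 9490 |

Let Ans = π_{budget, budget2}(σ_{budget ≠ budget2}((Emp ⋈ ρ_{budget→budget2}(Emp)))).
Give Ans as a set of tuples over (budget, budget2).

{(250, 5610), (250, 6530), (5570, 6730), (5570, 9490), (5610, 250), (5610, 6530), (6530, 250), (6530, 5610), (6730, 5570), (6730, 9490), (9490, 5570), (9490, 6730)}

ρ[budget→budget2]: schema becomes (pid, budget2); tuples unchanged.
Joining Emp and ρ_{budget→budget2}(Emp) on pid yields {(fin, 250, 250), (fin, 250, 5610), (fin, 250, 6530), (fin, 5610, 250), (fin, 5610, 5610), (fin, 5610, 6530), (fin, 6530, 250), (fin, 6530, 5610), (fin, 6530, 6530), (ops, 5570, 5570), (ops, 5570, 6730), (ops, 5570, 9490), (ops, 6730, 5570), (ops, 6730, 6730), (ops, 6730, 9490), (ops, 9490, 5570), (ops, 9490, 6730), (ops, 9490, 9490)}.
σ[budget ≠ budget2]: keep tuples satisfying budget ≠ budget2 → {(fin, 250, 5610), (fin, 250, 6530), (fin, 5610, 250), (fin, 5610, 6530), (fin, 6530, 250), (fin, 6530, 5610), (ops, 5570, 6730), (ops, 5570, 9490), (ops, 6730, 5570), (ops, 6730, 9490), (ops, 9490, 5570), (ops, 9490, 6730)}
π[budget, budget2]: project onto (budget, budget2) → {(250, 5610), (250, 6530), (5570, 6730), (5570, 9490), (5610, 250), (5610, 6530), (6530, 250), (6530, 5610), (6730, 5570), (6730, 9490), (9490, 5570), (9490, 6730)}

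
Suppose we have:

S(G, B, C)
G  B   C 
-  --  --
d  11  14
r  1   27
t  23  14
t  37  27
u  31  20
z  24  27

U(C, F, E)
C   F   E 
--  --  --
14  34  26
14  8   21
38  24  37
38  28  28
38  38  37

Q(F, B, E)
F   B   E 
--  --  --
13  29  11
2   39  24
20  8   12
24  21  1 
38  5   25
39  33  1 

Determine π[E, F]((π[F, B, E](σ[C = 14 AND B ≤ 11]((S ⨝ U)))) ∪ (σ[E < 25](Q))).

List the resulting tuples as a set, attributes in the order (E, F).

Joining S and U on C yields {(d, 11, 14, 34, 26), (d, 11, 14, 8, 21), (t, 23, 14, 34, 26), (t, 23, 14, 8, 21)}.
σ[C = 14 AND B ≤ 11]: keep tuples satisfying C = 14 AND B ≤ 11 → {(d, 11, 14, 34, 26), (d, 11, 14, 8, 21)}
π[F, B, E]: project onto (F, B, E) → {(34, 11, 26), (8, 11, 21)}
σ[E < 25]: keep tuples satisfying E < 25 → {(13, 29, 11), (2, 39, 24), (20, 8, 12), (24, 21, 1), (39, 33, 1)}
Set union of the two operands is {(13, 29, 11), (2, 39, 24), (20, 8, 12), (24, 21, 1), (34, 11, 26), (39, 33, 1), (8, 11, 21)}.
π[E, F]: project onto (E, F) → {(1, 24), (1, 39), (11, 13), (12, 20), (21, 8), (24, 2), (26, 34)}

{(1, 24), (1, 39), (11, 13), (12, 20), (21, 8), (24, 2), (26, 34)}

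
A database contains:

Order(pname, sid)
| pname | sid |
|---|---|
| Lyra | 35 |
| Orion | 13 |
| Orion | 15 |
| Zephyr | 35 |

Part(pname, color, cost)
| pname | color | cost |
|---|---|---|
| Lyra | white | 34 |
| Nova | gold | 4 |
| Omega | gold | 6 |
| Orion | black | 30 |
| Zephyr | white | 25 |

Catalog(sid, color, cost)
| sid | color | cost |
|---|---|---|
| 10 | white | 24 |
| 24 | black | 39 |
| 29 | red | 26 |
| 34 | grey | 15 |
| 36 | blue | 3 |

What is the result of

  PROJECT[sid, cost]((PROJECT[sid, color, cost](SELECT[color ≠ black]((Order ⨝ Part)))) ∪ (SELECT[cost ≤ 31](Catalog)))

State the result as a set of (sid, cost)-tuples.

{(10, 24), (29, 26), (34, 15), (35, 25), (35, 34), (36, 3)}

Order ⋈ Part (natural join on pname): {(Lyra, 35, white, 34), (Orion, 13, black, 30), (Orion, 15, black, 30), (Zephyr, 35, white, 25)}
Filtering on color ≠ black leaves {(Lyra, 35, white, 34), (Zephyr, 35, white, 25)}.
π[sid, color, cost]: project onto (sid, color, cost) → {(35, white, 25), (35, white, 34)}
Filtering on cost ≤ 31 leaves {(10, white, 24), (29, red, 26), (34, grey, 15), (36, blue, 3)}.
Taking the union: {(10, white, 24), (29, red, 26), (34, grey, 15), (35, white, 25), (35, white, 34), (36, blue, 3)}
π[sid, cost]: project onto (sid, cost) → {(10, 24), (29, 26), (34, 15), (35, 25), (35, 34), (36, 3)}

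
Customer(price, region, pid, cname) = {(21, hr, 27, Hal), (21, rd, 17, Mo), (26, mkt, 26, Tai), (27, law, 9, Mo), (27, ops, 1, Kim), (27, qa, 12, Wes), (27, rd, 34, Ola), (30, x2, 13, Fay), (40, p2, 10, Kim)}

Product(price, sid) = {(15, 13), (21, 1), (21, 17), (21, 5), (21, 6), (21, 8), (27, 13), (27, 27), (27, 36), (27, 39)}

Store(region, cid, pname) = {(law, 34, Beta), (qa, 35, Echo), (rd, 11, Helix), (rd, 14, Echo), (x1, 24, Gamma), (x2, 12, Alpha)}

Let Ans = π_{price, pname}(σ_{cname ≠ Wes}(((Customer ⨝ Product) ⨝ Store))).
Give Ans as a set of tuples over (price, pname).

Customer ⋈ Product (natural join on price): {(21, hr, 27, Hal, 1), (21, hr, 27, Hal, 17), (21, hr, 27, Hal, 5), (21, hr, 27, Hal, 6), (21, hr, 27, Hal, 8), (21, rd, 17, Mo, 1), (21, rd, 17, Mo, 17), (21, rd, 17, Mo, 5), (21, rd, 17, Mo, 6), (21, rd, 17, Mo, 8), (27, law, 9, Mo, 13), (27, law, 9, Mo, 27), (27, law, 9, Mo, 36), (27, law, 9, Mo, 39), (27, ops, 1, Kim, 13), (27, ops, 1, Kim, 27), (27, ops, 1, Kim, 36), (27, ops, 1, Kim, 39), (27, qa, 12, Wes, 13), (27, qa, 12, Wes, 27), (27, qa, 12, Wes, 36), (27, qa, 12, Wes, 39), (27, rd, 34, Ola, 13), (27, rd, 34, Ola, 27), (27, rd, 34, Ola, 36), (27, rd, 34, Ola, 39)}
(Customer ⨝ Product) ⋈ Store (natural join on region): {(21, rd, 17, Mo, 1, 11, Helix), (21, rd, 17, Mo, 1, 14, Echo), (21, rd, 17, Mo, 17, 11, Helix), (21, rd, 17, Mo, 17, 14, Echo), (21, rd, 17, Mo, 5, 11, Helix), (21, rd, 17, Mo, 5, 14, Echo), (21, rd, 17, Mo, 6, 11, Helix), (21, rd, 17, Mo, 6, 14, Echo), (21, rd, 17, Mo, 8, 11, Helix), (21, rd, 17, Mo, 8, 14, Echo), (27, law, 9, Mo, 13, 34, Beta), (27, law, 9, Mo, 27, 34, Beta), (27, law, 9, Mo, 36, 34, Beta), (27, law, 9, Mo, 39, 34, Beta), (27, qa, 12, Wes, 13, 35, Echo), (27, qa, 12, Wes, 27, 35, Echo), (27, qa, 12, Wes, 36, 35, Echo), (27, qa, 12, Wes, 39, 35, Echo), (27, rd, 34, Ola, 13, 11, Helix), (27, rd, 34, Ola, 13, 14, Echo), (27, rd, 34, Ola, 27, 11, Helix), (27, rd, 34, Ola, 27, 14, Echo), (27, rd, 34, Ola, 36, 11, Helix), (27, rd, 34, Ola, 36, 14, Echo), (27, rd, 34, Ola, 39, 11, Helix), (27, rd, 34, Ola, 39, 14, Echo)}
σ[cname ≠ Wes]: keep tuples satisfying cname ≠ Wes → {(21, rd, 17, Mo, 1, 11, Helix), (21, rd, 17, Mo, 1, 14, Echo), (21, rd, 17, Mo, 17, 11, Helix), (21, rd, 17, Mo, 17, 14, Echo), (21, rd, 17, Mo, 5, 11, Helix), (21, rd, 17, Mo, 5, 14, Echo), (21, rd, 17, Mo, 6, 11, Helix), (21, rd, 17, Mo, 6, 14, Echo), (21, rd, 17, Mo, 8, 11, Helix), (21, rd, 17, Mo, 8, 14, Echo), (27, law, 9, Mo, 13, 34, Beta), (27, law, 9, Mo, 27, 34, Beta), (27, law, 9, Mo, 36, 34, Beta), (27, law, 9, Mo, 39, 34, Beta), (27, rd, 34, Ola, 13, 11, Helix), (27, rd, 34, Ola, 13, 14, Echo), (27, rd, 34, Ola, 27, 11, Helix), (27, rd, 34, Ola, 27, 14, Echo), (27, rd, 34, Ola, 36, 11, Helix), (27, rd, 34, Ola, 36, 14, Echo), (27, rd, 34, Ola, 39, 11, Helix), (27, rd, 34, Ola, 39, 14, Echo)}
Projecting to price, pname (17 duplicate(s) eliminated): {(21, Echo), (21, Helix), (27, Beta), (27, Echo), (27, Helix)}

{(21, Echo), (21, Helix), (27, Beta), (27, Echo), (27, Helix)}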